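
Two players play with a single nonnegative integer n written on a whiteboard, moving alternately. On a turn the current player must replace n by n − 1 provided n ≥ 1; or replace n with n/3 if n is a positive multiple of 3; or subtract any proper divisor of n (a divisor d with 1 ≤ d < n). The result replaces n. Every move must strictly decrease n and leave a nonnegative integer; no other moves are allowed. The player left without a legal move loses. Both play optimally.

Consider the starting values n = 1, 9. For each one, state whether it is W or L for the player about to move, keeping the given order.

1: W, 9: L

Label each position W (a win for the player to move) or L (a loss). A position with no legal move is L; any other position is W exactly when some move reaches an L, and L when every move reaches a W.
n=0: no move → L
n=1: reaches L-position 0 → W
n=2: only reaches 1(W), which is W → L
n=3: reaches L-position 2 → W
n=4: reaches L-position 2 → W
n=5: only reaches 4(W), which is W → L
n=6: reaches L-position 2 → W
n=7: only reaches 6(W), which is W → L
n=8: reaches L-position 7 → W
n=9: only reaches 3(W), 6(W), 8(W), all W → L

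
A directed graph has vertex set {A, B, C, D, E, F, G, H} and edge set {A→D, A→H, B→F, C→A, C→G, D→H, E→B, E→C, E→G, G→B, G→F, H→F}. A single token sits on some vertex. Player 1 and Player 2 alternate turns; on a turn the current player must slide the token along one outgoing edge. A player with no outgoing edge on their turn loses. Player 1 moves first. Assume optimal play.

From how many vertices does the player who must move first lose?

Label each position W (a win for the player to move) or L (a loss). A position with no legal move is L; any other position is W exactly when some move reaches an L, and L when every move reaches a W.
Every edge goes from a vertex to one that appears earlier in the order F, H, D, B, A, G, C, E, so processing vertices in that order labels each vertex after all of its successors.
F: no outgoing edge → L
H: reaches L-position F → W
D: only reaches H(W), which is W → L
B: reaches L-position F → W
A: reaches L-position D → W
G: reaches L-position F → W
C: only reaches G(W), A(W), all W → L
E: reaches L-position C → W
The L vertices are C, D, F; that is 3 in all.

3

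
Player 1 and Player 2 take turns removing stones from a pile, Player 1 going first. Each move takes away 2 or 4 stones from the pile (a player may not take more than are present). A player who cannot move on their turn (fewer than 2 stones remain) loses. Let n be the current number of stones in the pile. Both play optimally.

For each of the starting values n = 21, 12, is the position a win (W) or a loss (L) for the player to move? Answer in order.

21: W, 12: L

Classify positions by backward induction: terminal positions (no move available) are L. From any other position, the mover wins iff some move reaches an L.
n=0: no move → L
n=1: no move → L
n=2: can move to 0, which is L ⇒ W
n=3: can move to 1, which is L ⇒ W
n=4: can move to 0, which is L ⇒ W
n=5: can move to 1, which is L ⇒ W
n=6: moves to 4(W), 2(W); every one is W ⇒ L
n=7: moves to 5(W), 3(W); every one is W ⇒ L
n=8: can move to 6, which is L ⇒ W
n=9: can move to 7, which is L ⇒ W
n=10: can move to 6, which is L ⇒ W
n=11: can move to 7, which is L ⇒ W
n=12: moves to 10(W), 8(W); every one is W ⇒ L
n=13: moves to 11(W), 9(W); every one is W ⇒ L
n=14: can move to 12, which is L ⇒ W
n=15: can move to 13, which is L ⇒ W
n=16: can move to 12, which is L ⇒ W
n=17: can move to 13, which is L ⇒ W
n=18: moves to 16(W), 14(W); every one is W ⇒ L
n=19: moves to 17(W), 15(W); every one is W ⇒ L
n=20: can move to 18, which is L ⇒ W
n=21: can move to 19, which is L ⇒ W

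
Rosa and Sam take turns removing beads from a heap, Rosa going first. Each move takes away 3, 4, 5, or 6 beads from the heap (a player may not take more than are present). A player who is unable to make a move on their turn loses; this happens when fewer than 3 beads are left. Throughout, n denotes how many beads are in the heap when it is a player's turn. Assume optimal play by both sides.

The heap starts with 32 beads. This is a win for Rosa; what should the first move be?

Use the standard recursion: the mover loses at a terminal position; elsewhere, the mover wins exactly when some move hands the opponent an L position.
n=0: no move → L
n=1: no move → L
n=2: no move → L
n=3: W (go to 0, an L position)
n=4: W (go to 1, an L position)
n=5: W (go to 2, an L position)
n=6: W (go to 2, an L position)
n=7: W (go to 2, an L position)
n=8: W (go to 2, an L position)
n=9: L (options 6(W), 5(W), 4(W), 3(W) are all W)
n=10: L (options 7(W), 6(W), 5(W), 4(W) are all W)
n=11: L (options 8(W), 7(W), 6(W), 5(W) are all W)
n=12: W (go to 9, an L position)
n=13: W (go to 10, an L position)
n=14: W (go to 11, an L position)
n=15: W (go to 11, an L position)
n=16: W (go to 11, an L position)
n=17: W (go to 11, an L position)
n=18: L (options 15(W), 14(W), 13(W), 12(W) are all W)
n=19: L (options 16(W), 15(W), 14(W), 13(W) are all W)
n=20: L (options 17(W), 16(W), 15(W), 14(W) are all W)
n=21: W (go to 18, an L position)
n=22: W (go to 19, an L position)
n=23: W (go to 20, an L position)
n=24: W (go to 20, an L position)
n=25: W (go to 20, an L position)
n=26: W (go to 20, an L position)
n=27: L (options 24(W), 23(W), 22(W), 21(W) are all W)
n=28: L (options 25(W), 24(W), 23(W), 22(W) are all W)
n=29: L (options 26(W), 25(W), 24(W), 23(W) are all W)
n=30: W (go to 27, an L position)
n=31: W (go to 28, an L position)
n=32: W (go to 29, an L position)
From 32, the L positions reachable in one move are: 29, 28, 27. Any move reaching one of these is winning.

Remove 3, leaving 29.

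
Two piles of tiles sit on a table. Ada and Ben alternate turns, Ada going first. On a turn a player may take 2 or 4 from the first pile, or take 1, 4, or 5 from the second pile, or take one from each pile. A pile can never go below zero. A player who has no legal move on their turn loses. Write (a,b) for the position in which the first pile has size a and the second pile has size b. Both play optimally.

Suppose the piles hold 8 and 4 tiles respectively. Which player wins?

Ben wins.

Classify positions by backward induction: terminal positions (no move available) are L. From any other position, the mover wins iff some move reaches an L.
No move ever increases a pile, so every position that can arise here has a ≤ 8 and b ≤ 4; it is enough to label the cells with 0 ≤ a ≤ 8 and 0 ≤ b ≤ 4.
Every move lowers a or b (never raises either), so fill the grid row by row in increasing a, and left to right within a row: each cell's successors are then already labelled.
      b=0  b=1  b=2  b=3  b=4
a=0:    L    W    L    W    W
a=1:    L    W    L    W    W
a=2:    W    W    W    W    L
a=3:    W    L    W    L    W
a=4:    W    L    W    L    W
a=5:    W    W    W    W    W
a=6:    L    W    L    W    W
a=7:    L    W    L    W    W
a=8:    W    W    W    W    L
Cells with no legal move (terminal, hence L): (0,0), (1,0).
The remaining L cells, each justified by listing all of its moves:
(0,2): only reaches (0,1)(W), which is W → L
(1,2): only reaches (1,1)(W), (0,1)(W), all W → L
(2,4): only reaches (0,4)(W), (2,3)(W), (2,0)(W), (1,3)(W), all W → L
(3,1): only reaches (1,1)(W), (3,0)(W), (2,0)(W), all W → L
(3,3): only reaches (1,3)(W), (3,2)(W), (2,2)(W), all W → L
(4,1): only reaches (2,1)(W), (0,1)(W), (4,0)(W), (3,0)(W), all W → L
(4,3): only reaches (2,3)(W), (0,3)(W), (4,2)(W), (3,2)(W), all W → L
(6,0): only reaches (4,0)(W), (2,0)(W), all W → L
(6,2): only reaches (4,2)(W), (2,2)(W), (6,1)(W), (5,1)(W), all W → L
(7,0): only reaches (5,0)(W), (3,0)(W), all W → L
(7,2): only reaches (5,2)(W), (3,2)(W), (7,1)(W), (6,1)(W), all W → L
(8,4): only reaches (6,4)(W), (4,4)(W), (8,3)(W), (8,0)(W), (7,3)(W), all W → L
Every other cell has at least one move into one of the L cells above, so it is W.
The starting position (8,4) is L: whatever Ada does, the opponent receives a W position.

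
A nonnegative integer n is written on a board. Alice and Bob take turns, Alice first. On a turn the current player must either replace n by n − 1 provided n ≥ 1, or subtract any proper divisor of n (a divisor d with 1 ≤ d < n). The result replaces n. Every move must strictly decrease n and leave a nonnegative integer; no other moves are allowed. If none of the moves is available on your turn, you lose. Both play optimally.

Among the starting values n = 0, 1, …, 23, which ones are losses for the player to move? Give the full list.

Work bottom-up. With no move the player to move loses. Otherwise the position is W if at least one move leads to an L position for the opponent, and L if every move leads to a W.
n=0: no move → L
n=1: reaches L-position 0 → W
n=2: only reaches 1(W), which is W → L
n=3: reaches L-position 2 → W
n=4: reaches L-position 2 → W
n=5: only reaches 4(W), which is W → L
n=6: reaches L-position 5 → W
n=7: only reaches 6(W), which is W → L
n=8: reaches L-position 7 → W
n=9: only reaches 6(W), 8(W), all W → L
n=10: reaches L-position 5 → W
n=11: only reaches 10(W), which is W → L
n=12: reaches L-position 9 → W
n=13: only reaches 12(W), which is W → L
n=14: reaches L-position 7 → W
n=15: only reaches 10(W), 12(W), 14(W), all W → L
n=16: reaches L-position 15 → W
n=17: only reaches 16(W), which is W → L
n=18: reaches L-position 9 → W
n=19: only reaches 18(W), which is W → L
n=20: reaches L-position 15 → W
n=21: only reaches 14(W), 18(W), 20(W), all W → L
n=22: reaches L-position 11 → W
n=23: only reaches 22(W), which is W → L
The losing starting values of n are exactly the entries labelled L in this table (12 of them).

0, 2, 5, 7, 9, 11, 13, 15, 17, 19, 21, 23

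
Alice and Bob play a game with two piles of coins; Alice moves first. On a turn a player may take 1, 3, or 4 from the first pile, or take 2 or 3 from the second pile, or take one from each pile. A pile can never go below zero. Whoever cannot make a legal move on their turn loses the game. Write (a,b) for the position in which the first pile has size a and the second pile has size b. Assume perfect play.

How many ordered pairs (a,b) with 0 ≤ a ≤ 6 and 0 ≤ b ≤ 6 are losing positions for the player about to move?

14

Compute win/loss labels from the base case upward. A position with no move is L. Any other position is W if it can reach an L in one move, else L.
Every move lowers a or b (never raises either), so fill the grid row by row in increasing a, and left to right within a row: each cell's successors are then already labelled.
      b=0  b=1  b=2  b=3  b=4  b=5  b=6
a=0:    L    L    W    W    W    L    L
a=1:    W    W    W    L    L    W    W
a=2:    L    L    W    W    W    W    L
a=3:    W    W    W    L    L    W    W
a=4:    W    W    L    W    W    W    W
a=5:    W    W    W    W    W    L    W
a=6:    W    W    L    W    W    W    W
Cells with no legal move (terminal, hence L): (0,0), (0,1).
The remaining L cells, each justified by listing all of its moves:
(0,5): only reaches (0,3)(W), (0,2)(W), all W → L
(0,6): only reaches (0,4)(W), (0,3)(W), all W → L
(1,3): only reaches (0,3)(W), (1,1)(W), (1,0)(W), (0,2)(W), all W → L
(1,4): only reaches (0,4)(W), (1,2)(W), (1,1)(W), (0,3)(W), all W → L
(2,0): only reaches (1,0)(W), which is W → L
(2,1): only reaches (1,1)(W), (1,0)(W), all W → L
(2,6): only reaches (1,6)(W), (2,4)(W), (2,3)(W), (1,5)(W), all W → L
(3,3): only reaches (2,3)(W), (0,3)(W), (3,1)(W), (3,0)(W), (2,2)(W), all W → L
(3,4): only reaches (2,4)(W), (0,4)(W), (3,2)(W), (3,1)(W), (2,3)(W), all W → L
(4,2): only reaches (3,2)(W), (1,2)(W), (0,2)(W), (4,0)(W), (3,1)(W), all W → L
(5,5): only reaches (4,5)(W), (2,5)(W), (1,5)(W), (5,3)(W), (5,2)(W), (4,4)(W), all W → L
(6,2): only reaches (5,2)(W), (3,2)(W), (2,2)(W), (6,0)(W), (5,1)(W), all W → L
Every other cell has at least one move into one of the L cells above, so it is W.
L cells per row: a=0: 4, a=1: 2, a=2: 3, a=3: 2, a=4: 1, a=5: 1, a=6: 1; total 14.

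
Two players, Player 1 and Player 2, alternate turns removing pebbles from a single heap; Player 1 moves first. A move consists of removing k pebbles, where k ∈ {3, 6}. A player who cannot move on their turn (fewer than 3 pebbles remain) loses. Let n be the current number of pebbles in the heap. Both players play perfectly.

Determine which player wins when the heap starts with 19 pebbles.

Build the W/L table. Terminal = L. A non-terminal position is W if it has a move to some L; otherwise it is L.
n=0: no move → L
n=1: no move → L
n=2: no move → L
n=3: →0(L), so W
n=4: →1(L), so W
n=5: →2(L), so W
n=6: →0(L), so W
n=7: →1(L), so W
n=8: →2(L), so W
n=9: →6(W), 3(W) — all W, so L
n=10: →7(W), 4(W) — all W, so L
n=11: →8(W), 5(W) — all W, so L
n=12: →9(L), so W
n=13: →10(L), so W
n=14: →11(L), so W
n=15: →9(L), so W
n=16: →10(L), so W
n=17: →11(L), so W
n=18: →15(W), 12(W) — all W, so L
n=19: →16(W), 13(W) — all W, so L
The starting position 19 is L: whatever Player 1 does, the opponent receives a W position.

Player 2 wins.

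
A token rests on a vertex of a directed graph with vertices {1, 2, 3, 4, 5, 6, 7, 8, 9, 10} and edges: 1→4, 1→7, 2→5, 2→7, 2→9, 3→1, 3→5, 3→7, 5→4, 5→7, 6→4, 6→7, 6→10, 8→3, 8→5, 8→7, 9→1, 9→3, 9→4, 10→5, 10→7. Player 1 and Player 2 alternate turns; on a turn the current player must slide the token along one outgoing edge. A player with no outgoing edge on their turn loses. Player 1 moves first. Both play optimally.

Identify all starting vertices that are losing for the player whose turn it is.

Work bottom-up. With no move the player to move loses. Otherwise the position is W if at least one move leads to an L position for the opponent, and L if every move leads to a W.
Every edge goes from a vertex to one that appears earlier in the order 4, 7, 5, 1, 3, 10, 9, 8, 6, 2, so processing vertices in that order labels each vertex after all of its successors.
4: no outgoing edge → L
7: no outgoing edge → L
5: reaches L-position 7 → W
1: reaches L-position 7 → W
3: reaches L-position 7 → W
10: reaches L-position 7 → W
9: reaches L-position 4 → W
8: reaches L-position 7 → W
6: reaches L-position 7 → W
2: reaches L-position 7 → W
Reading off the rows marked L gives the requested list; there are 2 such vertices.

4, 7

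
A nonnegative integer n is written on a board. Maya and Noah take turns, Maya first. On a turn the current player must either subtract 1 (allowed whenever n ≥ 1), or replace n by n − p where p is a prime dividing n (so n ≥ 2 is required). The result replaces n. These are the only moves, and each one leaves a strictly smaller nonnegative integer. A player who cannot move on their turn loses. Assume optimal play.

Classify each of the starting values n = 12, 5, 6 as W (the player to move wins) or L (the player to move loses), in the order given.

12: L, 5: W, 6: W

Classify positions by backward induction: terminal positions (no move available) are L. From any other position, the mover wins iff some move reaches an L.
n=0: no move → L
n=1: can move to 0, which is L ⇒ W
n=2: can move to 0, which is L ⇒ W
n=3: can move to 0, which is L ⇒ W
n=4: moves to 2(W), 3(W); every one is W ⇒ L
n=5: can move to 0, which is L ⇒ W
n=6: can move to 4, which is L ⇒ W
n=7: can move to 0, which is L ⇒ W
n=8: moves to 6(W), 7(W); every one is W ⇒ L
n=9: can move to 8, which is L ⇒ W
n=10: can move to 8, which is L ⇒ W
n=11: can move to 0, which is L ⇒ W
n=12: moves to 9(W), 10(W), 11(W); every one is W ⇒ L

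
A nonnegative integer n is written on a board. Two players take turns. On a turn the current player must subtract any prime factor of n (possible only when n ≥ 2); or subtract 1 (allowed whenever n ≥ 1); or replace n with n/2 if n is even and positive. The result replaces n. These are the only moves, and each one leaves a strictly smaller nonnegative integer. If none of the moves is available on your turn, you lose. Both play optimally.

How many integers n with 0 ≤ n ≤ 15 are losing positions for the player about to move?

Positions with no move are L. A position that does have a move is losing for the player to move precisely when every available move leads to a winning position for the opponent. Fill in the labels:
n=0: no move → L
n=1: →0(L), so W
n=2: →0(L), so W
n=3: →0(L), so W
n=4: →2(W), 3(W) — all W, so L
n=5: →0(L), so W
n=6: →4(L), so W
n=7: →0(L), so W
n=8: →4(L), so W
n=9: →6(W), 8(W) — all W, so L
n=10: →9(L), so W
n=11: →0(L), so W
n=12: →9(L), so W
n=13: →0(L), so W
n=14: →7(W), 12(W), 13(W) — all W, so L
n=15: →14(L), so W
L entries with 0 ≤ n ≤ 15: n = 0, 4, 9, 14; that makes 4.

4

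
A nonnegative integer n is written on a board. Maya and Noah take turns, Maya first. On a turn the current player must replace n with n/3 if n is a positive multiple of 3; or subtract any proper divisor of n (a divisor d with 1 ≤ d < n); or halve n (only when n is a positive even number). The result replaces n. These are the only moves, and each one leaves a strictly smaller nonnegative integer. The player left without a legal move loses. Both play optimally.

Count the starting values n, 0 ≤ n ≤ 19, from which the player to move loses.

10

Build the W/L table. Terminal = L. A non-terminal position is W if it has a move to some L; otherwise it is L.
n=0: no move → L
n=1: no move → L
n=2: can move to 1, which is L ⇒ W
n=3: can move to 1, which is L ⇒ W
n=4: moves to 2(W), 3(W); every one is W ⇒ L
n=5: can move to 4, which is L ⇒ W
n=6: can move to 4, which is L ⇒ W
n=7: the only move is to 6(W), a W ⇒ L
n=8: can move to 4, which is L ⇒ W
n=9: moves to 3(W), 6(W), 8(W); every one is W ⇒ L
n=10: can move to 9, which is L ⇒ W
n=11: the only move is to 10(W), a W ⇒ L
n=12: can move to 4, which is L ⇒ W
n=13: the only move is to 12(W), a W ⇒ L
n=14: can move to 7, which is L ⇒ W
n=15: moves to 5(W), 10(W), 12(W), 14(W); every one is W ⇒ L
n=16: can move to 15, which is L ⇒ W
n=17: the only move is to 16(W), a W ⇒ L
n=18: can move to 9, which is L ⇒ W
n=19: the only move is to 18(W), a W ⇒ L
L entries with 0 ≤ n ≤ 19: n = 0, 1, 4, 7, 9, 11, 13, 15, 17, 19; that makes 10.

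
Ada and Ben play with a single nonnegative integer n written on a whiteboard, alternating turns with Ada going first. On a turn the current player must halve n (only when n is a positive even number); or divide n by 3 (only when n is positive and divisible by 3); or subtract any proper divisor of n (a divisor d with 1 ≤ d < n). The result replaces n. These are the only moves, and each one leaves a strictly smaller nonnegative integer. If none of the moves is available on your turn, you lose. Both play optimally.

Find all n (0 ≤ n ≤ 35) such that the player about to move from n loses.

Positions with no move are L. A position that does have a move is losing for the player to move precisely when every available move leads to a winning position for the opponent. Fill in the labels:
n=0: no move → L
n=1: no move → L
n=2: →1(L), so W
n=3: →1(L), so W
n=4: →2(W), 3(W) — all W, so L
n=5: →4(L), so W
n=6: →4(L), so W
n=7: →6(W) only, which is W, so L
n=8: →4(L), so W
n=9: →3(W), 6(W), 8(W) — all W, so L
n=10: →9(L), so W
n=11: →10(W) only, which is W, so L
n=12: →4(L), so W
n=13: →12(W) only, which is W, so L
n=14: →7(L), so W
n=15: →5(W), 10(W), 12(W), 14(W) — all W, so L
n=16: →15(L), so W
n=17: →16(W) only, which is W, so L
n=18: →9(L), so W
n=19: →18(W) only, which is W, so L
n=20: →15(L), so W
n=21: →7(L), so W
n=22: →11(L), so W
n=23: →22(W) only, which is W, so L
n=24: →23(L), so W
n=25: →20(W), 24(W) — all W, so L
n=26: →13(L), so W
n=27: →9(L), so W
n=28: →14(W), 21(W), 24(W), 26(W), 27(W) — all W, so L
n=29: →28(L), so W
n=30: →15(L), so W
n=31: →30(W) only, which is W, so L
n=32: →28(L), so W
n=33: →11(L), so W
n=34: →17(L), so W
n=35: →28(L), so W
Reading off the rows marked L gives the requested list; there are 14 such values of n.

0, 1, 4, 7, 9, 11, 13, 15, 17, 19, 23, 25, 28, 31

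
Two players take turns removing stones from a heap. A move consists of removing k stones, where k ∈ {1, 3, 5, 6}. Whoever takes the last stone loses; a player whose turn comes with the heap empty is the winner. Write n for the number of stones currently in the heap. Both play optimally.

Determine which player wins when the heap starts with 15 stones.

Use the standard recursion: the mover wins at a terminal position; elsewhere, the mover wins exactly when some move hands the opponent an L position.
n=0: no move; the opponent has just taken the last stone and therefore loses → W
n=1: the only move is to 0(W), a W ⇒ L
n=2: can move to 1, which is L ⇒ W
n=3: moves to 2(W), 0(W); every one is W ⇒ L
n=4: can move to 3, which is L ⇒ W
n=5: moves to 4(W), 2(W), 0(W); every one is W ⇒ L
n=6: can move to 5, which is L ⇒ W
n=7: can move to 1, which is L ⇒ W
n=8: can move to 5, which is L ⇒ W
n=9: can move to 3, which is L ⇒ W
n=10: can move to 5, which is L ⇒ W
n=11: can move to 5, which is L ⇒ W
n=12: moves to 11(W), 9(W), 7(W), 6(W); every one is W ⇒ L
n=13: can move to 12, which is L ⇒ W
n=14: moves to 13(W), 11(W), 9(W), 8(W); every one is W ⇒ L
n=15: can move to 14, which is L ⇒ W
From 15 the player to move can remove 1, leaving 14, reaching an L position.

The first player wins.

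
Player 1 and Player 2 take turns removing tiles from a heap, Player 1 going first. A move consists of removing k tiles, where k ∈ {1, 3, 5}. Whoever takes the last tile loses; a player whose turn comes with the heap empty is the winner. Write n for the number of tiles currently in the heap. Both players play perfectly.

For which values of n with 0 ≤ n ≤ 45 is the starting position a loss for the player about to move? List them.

Classify positions by backward induction: terminal positions (no move available) are W. From any other position, the mover wins iff some move reaches an L.
n=0: no move; the opponent has just taken the last tile and therefore loses → W
n=1: L (sole option 0(W) is W)
n=2: W (go to 1, an L position)
n=3: L (options 2(W), 0(W) are all W)
n=4: W (go to 3, an L position)
n=5: L (options 4(W), 2(W), 0(W) are all W)
n=6: W (go to 5, an L position)
n=7: L (options 6(W), 4(W), 2(W) are all W)
n=8: W (go to 7, an L position)
n=9: L (options 8(W), 6(W), 4(W) are all W)
n=10: W (go to 9, an L position)
n=11: L (options 10(W), 8(W), 6(W) are all W)
n=12: W (go to 11, an L position)
n=13: L (options 12(W), 10(W), 8(W) are all W)
n=14: W (go to 13, an L position)
n=15: L (options 14(W), 12(W), 10(W) are all W)
n=16: W (go to 15, an L position)
n=17: L (options 16(W), 14(W), 12(W) are all W)
n=18: W (go to 17, an L position)
n=19: L (options 18(W), 16(W), 14(W) are all W)
n=20: W (go to 19, an L position)
n=21: L (options 20(W), 18(W), 16(W) are all W)
n=22: W (go to 21, an L position)
n=23: L (options 22(W), 20(W), 18(W) are all W)
n=24: W (go to 23, an L position)
n=25: L (options 24(W), 22(W), 20(W) are all W)
n=26: W (go to 25, an L position)
n=27: L (options 26(W), 24(W), 22(W) are all W)
n=28: W (go to 27, an L position)
n=29: L (options 28(W), 26(W), 24(W) are all W)
n=30: W (go to 29, an L position)
n=31: L (options 30(W), 28(W), 26(W) are all W)
n=32: W (go to 31, an L position)
n=33: L (options 32(W), 30(W), 28(W) are all W)
n=34: W (go to 33, an L position)
n=35: L (options 34(W), 32(W), 30(W) are all W)
n=36: W (go to 35, an L position)
n=37: L (options 36(W), 34(W), 32(W) are all W)
n=38: W (go to 37, an L position)
n=39: L (options 38(W), 36(W), 34(W) are all W)
n=40: W (go to 39, an L position)
n=41: L (options 40(W), 38(W), 36(W) are all W)
n=42: W (go to 41, an L position)
n=43: L (options 42(W), 40(W), 38(W) are all W)
n=44: W (go to 43, an L position)
n=45: L (options 44(W), 42(W), 40(W) are all W)
Reading off the rows marked L gives the requested list; there are 23 such values of n.

1, 3, 5, 7, 9, 11, 13, 15, 17, 19, 21, 23, 25, 27, 29, 31, 33, 35, 37, 39, 41, 43, 45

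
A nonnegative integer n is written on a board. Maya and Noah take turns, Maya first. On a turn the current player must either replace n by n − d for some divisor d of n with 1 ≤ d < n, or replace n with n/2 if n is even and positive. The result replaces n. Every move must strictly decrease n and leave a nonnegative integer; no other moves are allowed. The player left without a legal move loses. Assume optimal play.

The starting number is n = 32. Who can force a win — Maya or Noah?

Maya wins.

Compute win/loss labels from the base case upward. A position with no move is L. Any other position is W if it can reach an L in one move, else L.
n=0: no move → L
n=1: no move → L
n=2: reaches L-position 1 → W
n=3: only reaches 2(W), which is W → L
n=4: reaches L-position 3 → W
n=5: only reaches 4(W), which is W → L
n=6: reaches L-position 3 → W
n=7: only reaches 6(W), which is W → L
n=8: reaches L-position 7 → W
n=9: only reaches 6(W), 8(W), all W → L
n=10: reaches L-position 5 → W
n=11: only reaches 10(W), which is W → L
n=12: reaches L-position 9 → W
n=13: only reaches 12(W), which is W → L
n=14: reaches L-position 7 → W
n=15: only reaches 10(W), 12(W), 14(W), all W → L
n=16: reaches L-position 15 → W
n=17: only reaches 16(W), which is W → L
n=18: reaches L-position 9 → W
n=19: only reaches 18(W), which is W → L
n=20: reaches L-position 15 → W
n=21: only reaches 14(W), 18(W), 20(W), all W → L
n=22: reaches L-position 11 → W
n=23: only reaches 22(W), which is W → L
n=24: reaches L-position 21 → W
n=25: only reaches 20(W), 24(W), all W → L
n=26: reaches L-position 13 → W
n=27: only reaches 18(W), 24(W), 26(W), all W → L
n=28: reaches L-position 21 → W
n=29: only reaches 28(W), which is W → L
n=30: reaches L-position 15 → W
n=31: only reaches 30(W), which is W → L
n=32: reaches L-position 31 → W
From 32 Maya can move to 31, reaching an L position.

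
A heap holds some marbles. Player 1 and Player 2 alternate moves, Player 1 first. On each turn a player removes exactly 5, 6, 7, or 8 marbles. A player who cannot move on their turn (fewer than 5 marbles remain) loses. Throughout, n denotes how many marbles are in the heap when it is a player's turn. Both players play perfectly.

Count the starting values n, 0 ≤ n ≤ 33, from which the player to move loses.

Compute win/loss labels from the base case upward. A position with no move is L. Any other position is W if it can reach an L in one move, else L.
n=0: no move → L
n=1: no move → L
n=2: no move → L
n=3: no move → L
n=4: no move → L
n=5: can move to 0, which is L ⇒ W
n=6: can move to 1, which is L ⇒ W
n=7: can move to 2, which is L ⇒ W
n=8: can move to 3, which is L ⇒ W
n=9: can move to 4, which is L ⇒ W
n=10: can move to 4, which is L ⇒ W
n=11: can move to 4, which is L ⇒ W
n=12: can move to 4, which is L ⇒ W
n=13: moves to 8(W), 7(W), 6(W), 5(W); every one is W ⇒ L
n=14: moves to 9(W), 8(W), 7(W), 6(W); every one is W ⇒ L
n=15: moves to 10(W), 9(W), 8(W), 7(W); every one is W ⇒ L
n=16: moves to 11(W), 10(W), 9(W), 8(W); every one is W ⇒ L
n=17: moves to 12(W), 11(W), 10(W), 9(W); every one is W ⇒ L
n=18: can move to 13, which is L ⇒ W
n=19: can move to 14, which is L ⇒ W
n=20: can move to 15, which is L ⇒ W
n=21: can move to 16, which is L ⇒ W
n=22: can move to 17, which is L ⇒ W
n=23: can move to 17, which is L ⇒ W
n=24: can move to 17, which is L ⇒ W
n=25: can move to 17, which is L ⇒ W
n=26: moves to 21(W), 20(W), 19(W), 18(W); every one is W ⇒ L
n=27: moves to 22(W), 21(W), 20(W), 19(W); every one is W ⇒ L
n=28: moves to 23(W), 22(W), 21(W), 20(W); every one is W ⇒ L
n=29: moves to 24(W), 23(W), 22(W), 21(W); every one is W ⇒ L
n=30: moves to 25(W), 24(W), 23(W), 22(W); every one is W ⇒ L
n=31: can move to 26, which is L ⇒ W
n=32: can move to 27, which is L ⇒ W
n=33: can move to 28, which is L ⇒ W
L entries with 0 ≤ n ≤ 33: n = 0, 1, 2, 3, 4, 13, 14, 15, 16, 17, 26, 27, 28, 29, 30; that makes 15.

15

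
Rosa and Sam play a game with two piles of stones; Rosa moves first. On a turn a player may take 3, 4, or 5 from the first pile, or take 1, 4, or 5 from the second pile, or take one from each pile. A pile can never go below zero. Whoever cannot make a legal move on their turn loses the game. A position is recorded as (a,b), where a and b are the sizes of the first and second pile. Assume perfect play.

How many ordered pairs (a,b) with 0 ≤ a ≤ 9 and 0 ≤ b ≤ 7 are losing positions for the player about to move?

Positions with no move are L. A position that does have a move is losing for the player to move precisely when every available move leads to a winning position for the opponent. Fill in the labels:
Every move lowers a or b (never raises either), so fill the grid row by row in increasing a, and left to right within a row: each cell's successors are then already labelled.
      b=0  b=1  b=2  b=3  b=4  b=5  b=6  b=7
a=0:    L    W    L    W    W    W    W    W
a=1:    L    W    L    W    W    W    W    W
a=2:    L    W    L    W    W    W    W    W
a=3:    W    W    W    W    L    W    L    W
a=4:    W    L    W    L    W    W    W    W
a=5:    W    L    W    L    W    W    W    W
a=6:    W    L    W    L    W    W    W    W
a=7:    W    W    W    W    W    L    W    L
a=8:    L    W    L    W    W    W    W    W
a=9:    L    W    L    W    W    W    W    W
Cells with no legal move (terminal, hence L): (0,0), (1,0), (2,0).
The remaining L cells, each justified by listing all of its moves:
(0,2): →(0,1)(W) only, which is W, so L
(1,2): →(1,1)(W), (0,1)(W) — all W, so L
(2,2): →(2,1)(W), (1,1)(W) — all W, so L
(3,4): →(0,4)(W), (3,3)(W), (3,0)(W), (2,3)(W) — all W, so L
(3,6): →(0,6)(W), (3,5)(W), (3,2)(W), (3,1)(W), (2,5)(W) — all W, so L
(4,1): →(1,1)(W), (0,1)(W), (4,0)(W), (3,0)(W) — all W, so L
(4,3): →(1,3)(W), (0,3)(W), (4,2)(W), (3,2)(W) — all W, so L
(5,1): →(2,1)(W), (1,1)(W), (0,1)(W), (5,0)(W), (4,0)(W) — all W, so L
(5,3): →(2,3)(W), (1,3)(W), (0,3)(W), (5,2)(W), (4,2)(W) — all W, so L
(6,1): →(3,1)(W), (2,1)(W), (1,1)(W), (6,0)(W), (5,0)(W) — all W, so L
(6,3): →(3,3)(W), (2,3)(W), (1,3)(W), (6,2)(W), (5,2)(W) — all W, so L
(7,5): →(4,5)(W), (3,5)(W), (2,5)(W), (7,4)(W), (7,1)(W), (7,0)(W), (6,4)(W) — all W, so L
(7,7): →(4,7)(W), (3,7)(W), (2,7)(W), (7,6)(W), (7,3)(W), (7,2)(W), (6,6)(W) — all W, so L
(8,0): →(5,0)(W), (4,0)(W), (3,0)(W) — all W, so L
(8,2): →(5,2)(W), (4,2)(W), (3,2)(W), (8,1)(W), (7,1)(W) — all W, so L
(9,0): →(6,0)(W), (5,0)(W), (4,0)(W) — all W, so L
(9,2): →(6,2)(W), (5,2)(W), (4,2)(W), (9,1)(W), (8,1)(W) — all W, so L
Every other cell has at least one move into one of the L cells above, so it is W.
L cells per row: a=0: 2, a=1: 2, a=2: 2, a=3: 2, a=4: 2, a=5: 2, a=6: 2, a=7: 2, a=8: 2, a=9: 2; total 20.

20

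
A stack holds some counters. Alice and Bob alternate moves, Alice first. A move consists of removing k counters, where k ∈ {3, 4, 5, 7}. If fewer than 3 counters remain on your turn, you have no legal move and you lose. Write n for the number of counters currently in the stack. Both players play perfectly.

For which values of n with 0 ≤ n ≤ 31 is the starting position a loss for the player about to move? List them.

0, 1, 2, 10, 11, 12, 20, 21, 22, 30, 31

Classify positions by backward induction: terminal positions (no move available) are L. From any other position, the mover wins iff some move reaches an L.
n=0: no move → L
n=1: no move → L
n=2: no move → L
n=3: reaches L-position 0 → W
n=4: reaches L-position 1 → W
n=5: reaches L-position 2 → W
n=6: reaches L-position 2 → W
n=7: reaches L-position 2 → W
n=8: reaches L-position 1 → W
n=9: reaches L-position 2 → W
n=10: only reaches 7(W), 6(W), 5(W), 3(W), all W → L
n=11: only reaches 8(W), 7(W), 6(W), 4(W), all W → L
n=12: only reaches 9(W), 8(W), 7(W), 5(W), all W → L
n=13: reaches L-position 10 → W
n=14: reaches L-position 11 → W
n=15: reaches L-position 12 → W
n=16: reaches L-position 12 → W
n=17: reaches L-position 12 → W
n=18: reaches L-position 11 → W
n=19: reaches L-position 12 → W
n=20: only reaches 17(W), 16(W), 15(W), 13(W), all W → L
n=21: only reaches 18(W), 17(W), 16(W), 14(W), all W → L
n=22: only reaches 19(W), 18(W), 17(W), 15(W), all W → L
n=23: reaches L-position 20 → W
n=24: reaches L-position 21 → W
n=25: reaches L-position 22 → W
n=26: reaches L-position 22 → W
n=27: reaches L-position 22 → W
n=28: reaches L-position 21 → W
n=29: reaches L-position 22 → W
n=30: only reaches 27(W), 26(W), 25(W), 23(W), all W → L
n=31: only reaches 28(W), 27(W), 26(W), 24(W), all W → L
Reading off the rows marked L gives the requested list; there are 11 such values of n.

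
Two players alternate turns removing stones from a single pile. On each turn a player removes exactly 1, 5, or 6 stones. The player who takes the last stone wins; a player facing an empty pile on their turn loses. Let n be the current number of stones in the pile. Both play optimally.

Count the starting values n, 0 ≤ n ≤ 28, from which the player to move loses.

Build the W/L table. Terminal = L. A non-terminal position is W if it has a move to some L; otherwise it is L.
n=0: no move → L
n=1: →0(L), so W
n=2: →1(W) only, which is W, so L
n=3: →2(L), so W
n=4: →3(W) only, which is W, so L
n=5: →4(L), so W
n=6: →0(L), so W
n=7: →2(L), so W
n=8: →2(L), so W
n=9: →4(L), so W
n=10: →4(L), so W
n=11: →10(W), 6(W), 5(W) — all W, so L
n=12: →11(L), so W
n=13: →12(W), 8(W), 7(W) — all W, so L
n=14: →13(L), so W
n=15: →14(W), 10(W), 9(W) — all W, so L
n=16: →15(L), so W
n=17: →11(L), so W
n=18: →13(L), so W
n=19: →13(L), so W
n=20: →15(L), so W
n=21: →15(L), so W
n=22: →21(W), 17(W), 16(W) — all W, so L
n=23: →22(L), so W
n=24: →23(W), 19(W), 18(W) — all W, so L
n=25: →24(L), so W
n=26: →25(W), 21(W), 20(W) — all W, so L
n=27: →26(L), so W
n=28: →22(L), so W
L entries with 0 ≤ n ≤ 28: n = 0, 2, 4, 11, 13, 15, 22, 24, 26; that makes 9.

9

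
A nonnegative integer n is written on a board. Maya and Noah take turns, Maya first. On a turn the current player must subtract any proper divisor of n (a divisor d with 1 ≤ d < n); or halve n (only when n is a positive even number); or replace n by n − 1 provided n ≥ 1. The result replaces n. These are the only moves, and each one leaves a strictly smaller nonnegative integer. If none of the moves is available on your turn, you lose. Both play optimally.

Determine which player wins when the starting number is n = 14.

Maya wins.

Classify positions by backward induction: terminal positions (no move available) are L. From any other position, the mover wins iff some move reaches an L.
n=0: no move → L
n=1: reaches L-position 0 → W
n=2: only reaches 1(W), which is W → L
n=3: reaches L-position 2 → W
n=4: reaches L-position 2 → W
n=5: only reaches 4(W), which is W → L
n=6: reaches L-position 5 → W
n=7: only reaches 6(W), which is W → L
n=8: reaches L-position 7 → W
n=9: only reaches 6(W), 8(W), all W → L
n=10: reaches L-position 5 → W
n=11: only reaches 10(W), which is W → L
n=12: reaches L-position 9 → W
n=13: only reaches 12(W), which is W → L
n=14: reaches L-position 7 → W
From 14 Maya can move to 7, reaching an L position.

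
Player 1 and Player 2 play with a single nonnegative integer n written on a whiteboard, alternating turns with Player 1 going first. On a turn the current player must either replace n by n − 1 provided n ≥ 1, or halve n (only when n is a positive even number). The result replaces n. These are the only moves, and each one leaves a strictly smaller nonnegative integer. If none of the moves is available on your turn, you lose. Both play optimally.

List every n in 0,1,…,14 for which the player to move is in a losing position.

0, 2, 5, 7, 9, 11, 13

Positions with no move are L. A position that does have a move is losing for the player to move precisely when every available move leads to a winning position for the opponent. Fill in the labels:
n=0: no move → L
n=1: →0(L), so W
n=2: →1(W) only, which is W, so L
n=3: →2(L), so W
n=4: →2(L), so W
n=5: →4(W) only, which is W, so L
n=6: →5(L), so W
n=7: →6(W) only, which is W, so L
n=8: →7(L), so W
n=9: →8(W) only, which is W, so L
n=10: →5(L), so W
n=11: →10(W) only, which is W, so L
n=12: →11(L), so W
n=13: →12(W) only, which is W, so L
n=14: →7(L), so W
The losing starting values of n are exactly the entries labelled L in this table (7 of them).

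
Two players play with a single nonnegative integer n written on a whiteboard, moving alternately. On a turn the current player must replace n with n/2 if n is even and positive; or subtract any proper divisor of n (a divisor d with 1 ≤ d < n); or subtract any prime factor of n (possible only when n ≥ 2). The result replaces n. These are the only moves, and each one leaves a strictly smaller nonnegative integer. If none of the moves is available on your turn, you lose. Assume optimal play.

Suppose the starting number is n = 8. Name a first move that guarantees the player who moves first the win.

Move to 4.

Classify positions by backward induction: terminal positions (no move available) are L. From any other position, the mover wins iff some move reaches an L.
n=0: no move → L
n=1: no move → L
n=2: W (go to 0, an L position)
n=3: W (go to 0, an L position)
n=4: L (options 2(W), 3(W) are all W)
n=5: W (go to 0, an L position)
n=6: W (go to 4, an L position)
n=7: W (go to 0, an L position)
n=8: W (go to 4, an L position)
From 8, the L positions reachable in one move are: 4.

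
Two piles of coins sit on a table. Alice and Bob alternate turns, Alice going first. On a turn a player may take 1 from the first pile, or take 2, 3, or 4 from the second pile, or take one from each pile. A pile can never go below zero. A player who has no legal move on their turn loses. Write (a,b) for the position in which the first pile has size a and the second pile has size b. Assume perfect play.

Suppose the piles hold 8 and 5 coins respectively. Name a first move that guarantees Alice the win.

Build the W/L table. Terminal = L. A non-terminal position is W if it has a move to some L; otherwise it is L.
No move ever increases a pile, so every position that can arise here has a ≤ 8 and b ≤ 5; it is enough to label the cells with 0 ≤ a ≤ 8 and 0 ≤ b ≤ 5.
Every move lowers a or b (never raises either), so fill the grid row by row in increasing a, and left to right within a row: each cell's successors are then already labelled.
      b=0  b=1  b=2  b=3  b=4  b=5
a=0:    L    L    W    W    W    W
a=1:    W    W    W    L    L    W
a=2:    L    L    W    W    W    W
a=3:    W    W    W    L    L    W
a=4:    L    L    W    W    W    W
a=5:    W    W    W    L    L    W
a=6:    L    L    W    W    W    W
a=7:    W    W    W    L    L    W
a=8:    L    L    W    W    W    W
Cells with no legal move (terminal, hence L): (0,0), (0,1).
The remaining L cells, each justified by listing all of its moves:
(1,3): L (options (0,3)(W), (1,1)(W), (1,0)(W), (0,2)(W) are all W)
(1,4): L (options (0,4)(W), (1,2)(W), (1,1)(W), (1,0)(W), (0,3)(W) are all W)
(2,0): L (sole option (1,0)(W) is W)
(2,1): L (options (1,1)(W), (1,0)(W) are all W)
(3,3): L (options (2,3)(W), (3,1)(W), (3,0)(W), (2,2)(W) are all W)
(3,4): L (options (2,4)(W), (3,2)(W), (3,1)(W), (3,0)(W), (2,3)(W) are all W)
(4,0): L (sole option (3,0)(W) is W)
(4,1): L (options (3,1)(W), (3,0)(W) are all W)
(5,3): L (options (4,3)(W), (5,1)(W), (5,0)(W), (4,2)(W) are all W)
(5,4): L (options (4,4)(W), (5,2)(W), (5,1)(W), (5,0)(W), (4,3)(W) are all W)
(6,0): L (sole option (5,0)(W) is W)
(6,1): L (options (5,1)(W), (5,0)(W) are all W)
(7,3): L (options (6,3)(W), (7,1)(W), (7,0)(W), (6,2)(W) are all W)
(7,4): L (options (6,4)(W), (7,2)(W), (7,1)(W), (7,0)(W), (6,3)(W) are all W)
(8,0): L (sole option (7,0)(W) is W)
(8,1): L (options (7,1)(W), (7,0)(W) are all W)
Every other cell has at least one move into one of the L cells above, so it is W.
From (8,5), the L positions reachable in one move are: (8,1), (7,4). Any move reaching one of these is winning.

Move to (8,1).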